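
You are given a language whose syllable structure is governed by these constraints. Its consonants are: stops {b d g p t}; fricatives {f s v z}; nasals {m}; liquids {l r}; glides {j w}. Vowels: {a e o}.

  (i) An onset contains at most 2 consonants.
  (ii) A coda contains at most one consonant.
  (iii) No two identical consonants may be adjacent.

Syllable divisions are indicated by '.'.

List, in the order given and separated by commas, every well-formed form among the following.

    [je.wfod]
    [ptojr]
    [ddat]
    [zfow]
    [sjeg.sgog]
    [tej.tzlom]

[je.wfod], [zfow], [sjeg.sgog]

[je.wfod] — σ1 onset /j/, coda /∅/ ok; σ2 onset /wf/ (2C), coda /d/ ok → well-formed
[ptojr] — violates constraint (ii): syllable 1 coda /jr/ has 2 consonants (> 1) → ill-formed
[ddat] — violates constraint (iii): adjacent identical consonants /dd/ → ill-formed
[zfow] — σ1 onset /zf/ (2C), coda /w/ ok → well-formed
[sjeg.sgog] — σ1 onset /sj/ (2C), coda /g/ ok; σ2 onset /sg/ (2C), coda /g/ ok → well-formed
[tej.tzlom] — violates constraint (i): syllable 2 onset /tzl/ has 3 consonants (> 2) → ill-formed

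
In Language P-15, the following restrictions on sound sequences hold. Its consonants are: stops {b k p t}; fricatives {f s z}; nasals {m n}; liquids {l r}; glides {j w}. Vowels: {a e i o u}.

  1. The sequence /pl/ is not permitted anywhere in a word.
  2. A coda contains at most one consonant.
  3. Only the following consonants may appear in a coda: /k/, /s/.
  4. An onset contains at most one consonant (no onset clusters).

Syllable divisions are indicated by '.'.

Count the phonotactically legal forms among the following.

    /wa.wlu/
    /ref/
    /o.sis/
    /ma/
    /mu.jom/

2

/wa.wlu/ — violates constraint 4: syllable 2 onset /wl/ has 2 consonants (> 1) → phonotactically illegal
/ref/ — violates constraint 3: syllable 1 coda contains /f/, which is not a licensed coda consonant → phonotactically illegal
/o.sis/ — σ1 onset /∅/, coda /∅/ ok; σ2 onset /s/, coda /s/ ok → phonotactically legal
/ma/ — σ1 onset /m/, coda /∅/ ok → phonotactically legal
/mu.jom/ — violates constraint 3: syllable 2 coda contains /m/, which is not a licensed coda consonant → phonotactically illegal
Phonotactically legal: /o.sis/, /ma/ → 2.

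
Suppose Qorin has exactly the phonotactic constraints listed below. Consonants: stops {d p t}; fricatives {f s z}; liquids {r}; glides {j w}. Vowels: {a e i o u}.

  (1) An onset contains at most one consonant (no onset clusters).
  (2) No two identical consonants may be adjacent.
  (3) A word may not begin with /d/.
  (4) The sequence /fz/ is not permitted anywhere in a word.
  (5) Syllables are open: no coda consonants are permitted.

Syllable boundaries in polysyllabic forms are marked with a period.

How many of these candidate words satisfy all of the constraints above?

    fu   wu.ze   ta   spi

3

fu — σ1 onset /f/, coda /∅/ ok → phonotactically legal
wu.ze — σ1 onset /w/, coda /∅/ ok; σ2 onset /z/, coda /∅/ ok → phonotactically legal
ta — σ1 onset /t/, coda /∅/ ok → phonotactically legal
spi — violates constraint 1: syllable 1 onset /sp/ has 2 consonants (> 1) → phonotactically illegal
Phonotactically legal: fu, wu.ze, ta → 3.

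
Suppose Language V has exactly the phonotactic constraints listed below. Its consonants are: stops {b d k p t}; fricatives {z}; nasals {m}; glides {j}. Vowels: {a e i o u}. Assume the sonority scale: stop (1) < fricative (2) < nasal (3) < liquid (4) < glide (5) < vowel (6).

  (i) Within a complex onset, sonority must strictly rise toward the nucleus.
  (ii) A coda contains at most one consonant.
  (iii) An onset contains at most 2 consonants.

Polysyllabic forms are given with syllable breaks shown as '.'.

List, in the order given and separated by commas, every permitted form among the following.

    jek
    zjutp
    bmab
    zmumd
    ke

jek, bmab, ke

jek — σ1 onset /j/, coda /k/ ok → permitted
zjutp — violates constraint (ii): syllable 1 coda /tp/ has 2 consonants (> 1) → not permitted
bmab — σ1 onset /bm/ (1→3 rises), coda /b/ ok → permitted
zmumd — violates constraint (ii): syllable 1 coda /md/ has 2 consonants (> 1) → not permitted
ke — σ1 onset /k/, coda /∅/ ok → permitted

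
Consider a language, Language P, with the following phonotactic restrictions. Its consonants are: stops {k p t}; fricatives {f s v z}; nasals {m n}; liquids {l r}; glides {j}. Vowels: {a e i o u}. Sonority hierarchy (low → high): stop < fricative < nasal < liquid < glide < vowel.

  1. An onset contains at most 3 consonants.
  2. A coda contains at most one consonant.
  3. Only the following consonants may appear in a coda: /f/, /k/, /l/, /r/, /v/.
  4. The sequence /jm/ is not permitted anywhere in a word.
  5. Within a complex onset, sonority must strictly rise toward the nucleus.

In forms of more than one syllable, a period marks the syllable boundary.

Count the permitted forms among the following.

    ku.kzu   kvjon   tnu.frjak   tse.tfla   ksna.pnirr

ku.kzu — σ1 onset /k/, coda /∅/ ok; σ2 onset /kz/ (1→2 rises), coda /∅/ ok → permitted
kvjon — violates constraint 3: syllable 1 coda contains /n/, which is not a licensed coda consonant → not permitted
tnu.frjak — σ1 onset /tn/ (1→3 rises), coda /∅/ ok; σ2 onset /frj/ (2→4→5 rises), coda /k/ ok → permitted
tse.tfla — σ1 onset /ts/ (1→2 rises), coda /∅/ ok; σ2 onset /tfl/ (1→2→4 rises), coda /∅/ ok → permitted
ksna.pnirr — violates constraint 2: syllable 2 coda /rr/ has 2 consonants (> 1) → not permitted
Permitted: ku.kzu, tnu.frjak, tse.tfla → 3.

3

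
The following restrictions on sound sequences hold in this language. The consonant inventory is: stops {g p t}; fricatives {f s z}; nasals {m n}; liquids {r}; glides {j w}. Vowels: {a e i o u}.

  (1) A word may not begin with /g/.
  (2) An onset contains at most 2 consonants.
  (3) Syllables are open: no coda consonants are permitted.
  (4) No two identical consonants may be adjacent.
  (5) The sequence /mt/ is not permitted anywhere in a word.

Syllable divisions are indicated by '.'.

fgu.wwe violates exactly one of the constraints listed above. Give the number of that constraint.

fgu.wwe: adjacent identical consonants /ww/.
This is a violation of constraint 4: "No two identical consonants may be adjacent."
The remaining constraints (1, 2, 3, 5) are satisfied.

4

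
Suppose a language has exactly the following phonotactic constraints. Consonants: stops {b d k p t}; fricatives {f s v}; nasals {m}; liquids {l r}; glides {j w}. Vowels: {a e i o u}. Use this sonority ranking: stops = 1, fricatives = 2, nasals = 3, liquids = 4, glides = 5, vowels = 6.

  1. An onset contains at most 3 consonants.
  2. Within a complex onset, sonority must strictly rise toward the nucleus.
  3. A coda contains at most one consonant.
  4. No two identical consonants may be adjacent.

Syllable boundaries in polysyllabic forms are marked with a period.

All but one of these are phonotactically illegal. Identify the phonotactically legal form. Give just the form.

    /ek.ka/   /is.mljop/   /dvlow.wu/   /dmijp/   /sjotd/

/ek.ka/ — violates constraint 4: adjacent identical consonants /kk/ → phonotactically illegal
/is.mljop/ — σ1 onset /∅/, coda /s/ ok; σ2 onset /mlj/ (3→4→5 rises), coda /p/ ok → phonotactically legal
/dvlow.wu/ — violates constraint 4: adjacent identical consonants /ww/ → phonotactically illegal
/dmijp/ — violates constraint 3: syllable 1 coda /jp/ has 2 consonants (> 1) → phonotactically illegal
/sjotd/ — violates constraint 3: syllable 1 coda /td/ has 2 consonants (> 1) → phonotactically illegal

/is.mljop/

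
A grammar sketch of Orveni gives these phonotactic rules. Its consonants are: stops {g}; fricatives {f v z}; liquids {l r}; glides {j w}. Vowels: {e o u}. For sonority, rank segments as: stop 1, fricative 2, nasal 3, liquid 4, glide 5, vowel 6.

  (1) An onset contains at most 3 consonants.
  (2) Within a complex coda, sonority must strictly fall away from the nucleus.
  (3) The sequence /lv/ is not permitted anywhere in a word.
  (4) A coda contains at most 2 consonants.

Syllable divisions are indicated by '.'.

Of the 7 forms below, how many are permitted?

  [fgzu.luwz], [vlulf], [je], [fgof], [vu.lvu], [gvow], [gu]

6

[fgzu.luwz] — σ1 onset /fgz/ (3C), coda /∅/ ok; σ2 onset /l/, coda /wz/ (5→2 falls) ok → permitted
[vlulf] — σ1 onset /vl/ (2C), coda /lf/ (4→2 falls) ok → permitted
[je] — σ1 onset /j/, coda /∅/ ok → permitted
[fgof] — σ1 onset /fg/ (2C), coda /f/ ok → permitted
[vu.lvu] — violates constraint 3: contains banned sequence /lv/ → not permitted
[gvow] — σ1 onset /gv/ (2C), coda /w/ ok → permitted
[gu] — σ1 onset /g/, coda /∅/ ok → permitted
Permitted: [fgzu.luwz], [vlulf], [je], [fgof], [gvow], [gu] → 6.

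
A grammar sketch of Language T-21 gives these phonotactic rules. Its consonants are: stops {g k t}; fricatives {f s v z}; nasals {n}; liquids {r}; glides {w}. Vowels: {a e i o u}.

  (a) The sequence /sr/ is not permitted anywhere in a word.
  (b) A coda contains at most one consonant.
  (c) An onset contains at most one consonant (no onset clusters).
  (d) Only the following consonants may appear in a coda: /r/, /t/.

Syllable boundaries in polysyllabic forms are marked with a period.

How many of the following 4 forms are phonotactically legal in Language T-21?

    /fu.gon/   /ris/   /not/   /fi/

/fu.gon/ — violates constraint (d): syllable 2 coda contains /n/, which is not a licensed coda consonant → phonotactically illegal
/ris/ — violates constraint (d): syllable 1 coda contains /s/, which is not a licensed coda consonant → phonotactically illegal
/not/ — σ1 onset /n/, coda /t/ ok → phonotactically legal
/fi/ — σ1 onset /f/, coda /∅/ ok → phonotactically legal
Phonotactically legal: /not/, /fi/ → 2.

2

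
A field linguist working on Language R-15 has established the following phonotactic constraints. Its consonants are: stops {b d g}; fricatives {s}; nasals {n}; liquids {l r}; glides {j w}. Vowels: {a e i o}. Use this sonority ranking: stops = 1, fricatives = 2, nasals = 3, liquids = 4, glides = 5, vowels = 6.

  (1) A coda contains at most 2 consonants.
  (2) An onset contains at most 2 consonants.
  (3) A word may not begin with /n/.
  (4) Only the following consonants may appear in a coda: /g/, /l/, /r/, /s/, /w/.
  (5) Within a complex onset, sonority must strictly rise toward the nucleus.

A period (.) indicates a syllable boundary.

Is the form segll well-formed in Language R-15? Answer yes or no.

segll — violates constraint 1: syllable 1 coda /gll/ has 3 consonants (> 2) → ill-formed

no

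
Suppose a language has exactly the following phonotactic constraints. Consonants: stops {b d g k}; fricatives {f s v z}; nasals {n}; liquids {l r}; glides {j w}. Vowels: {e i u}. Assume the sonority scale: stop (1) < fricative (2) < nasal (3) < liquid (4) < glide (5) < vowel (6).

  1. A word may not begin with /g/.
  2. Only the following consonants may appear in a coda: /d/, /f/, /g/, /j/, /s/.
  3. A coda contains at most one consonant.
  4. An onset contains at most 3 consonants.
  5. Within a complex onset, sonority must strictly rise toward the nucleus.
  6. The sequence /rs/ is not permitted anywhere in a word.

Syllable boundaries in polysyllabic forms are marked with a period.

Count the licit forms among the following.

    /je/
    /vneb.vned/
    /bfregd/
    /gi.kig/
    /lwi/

/je/ — σ1 onset /j/, coda /∅/ ok → licit
/vneb.vned/ — violates constraint 2: syllable 1 coda contains /b/, which is not a licensed coda consonant → illicit
/bfregd/ — violates constraint 3: syllable 1 coda /gd/ has 2 consonants (> 1) → illicit
/gi.kig/ — violates constraint 1: word begins with /g/ → illicit
/lwi/ — σ1 onset /lw/ (4→5 rises), coda /∅/ ok → licit
Licit: /je/, /lwi/ → 2.

2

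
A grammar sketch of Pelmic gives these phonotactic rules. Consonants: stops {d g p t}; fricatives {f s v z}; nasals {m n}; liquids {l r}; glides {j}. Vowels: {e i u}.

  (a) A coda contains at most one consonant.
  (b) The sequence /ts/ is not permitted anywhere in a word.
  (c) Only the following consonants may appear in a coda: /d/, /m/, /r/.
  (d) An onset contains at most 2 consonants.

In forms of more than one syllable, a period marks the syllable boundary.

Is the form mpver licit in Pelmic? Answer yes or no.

no

mpver — violates constraint (d): syllable 1 onset /mpv/ has 3 consonants (> 2) → illicit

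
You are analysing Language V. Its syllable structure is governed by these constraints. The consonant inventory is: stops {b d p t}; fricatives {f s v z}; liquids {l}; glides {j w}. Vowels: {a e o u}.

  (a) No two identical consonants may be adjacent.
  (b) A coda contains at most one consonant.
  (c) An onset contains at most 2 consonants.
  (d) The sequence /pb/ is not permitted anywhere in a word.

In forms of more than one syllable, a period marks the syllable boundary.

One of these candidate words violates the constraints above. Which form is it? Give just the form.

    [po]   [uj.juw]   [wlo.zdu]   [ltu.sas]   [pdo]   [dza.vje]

[po] — σ1 onset /p/, coda /∅/ ok → licit
[uj.juw] — violates constraint (a): adjacent identical consonants /jj/ → illicit
[wlo.zdu] — σ1 onset /wl/ (2C), coda /∅/ ok; σ2 onset /zd/ (2C), coda /∅/ ok → licit
[ltu.sas] — σ1 onset /lt/ (2C), coda /∅/ ok; σ2 onset /s/, coda /s/ ok → licit
[pdo] — σ1 onset /pd/ (2C), coda /∅/ ok → licit
[dza.vje] — σ1 onset /dz/ (2C), coda /∅/ ok; σ2 onset /vj/ (2C), coda /∅/ ok → licit

[uj.juw]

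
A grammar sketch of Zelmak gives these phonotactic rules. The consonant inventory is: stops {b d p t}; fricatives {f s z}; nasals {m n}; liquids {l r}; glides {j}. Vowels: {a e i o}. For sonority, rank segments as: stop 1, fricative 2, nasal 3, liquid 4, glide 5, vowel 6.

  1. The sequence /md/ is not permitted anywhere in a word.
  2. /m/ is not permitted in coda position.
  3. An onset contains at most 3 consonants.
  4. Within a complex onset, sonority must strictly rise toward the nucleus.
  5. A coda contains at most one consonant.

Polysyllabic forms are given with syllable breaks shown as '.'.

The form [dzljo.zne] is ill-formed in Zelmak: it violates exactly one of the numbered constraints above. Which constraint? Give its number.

3

[dzljo.zne]: syllable 1 onset /dzlj/ has 4 consonants (> 3).
This is a violation of constraint 3: "An onset contains at most 3 consonants."
The remaining constraints (1, 2, 4, 5) are satisfied.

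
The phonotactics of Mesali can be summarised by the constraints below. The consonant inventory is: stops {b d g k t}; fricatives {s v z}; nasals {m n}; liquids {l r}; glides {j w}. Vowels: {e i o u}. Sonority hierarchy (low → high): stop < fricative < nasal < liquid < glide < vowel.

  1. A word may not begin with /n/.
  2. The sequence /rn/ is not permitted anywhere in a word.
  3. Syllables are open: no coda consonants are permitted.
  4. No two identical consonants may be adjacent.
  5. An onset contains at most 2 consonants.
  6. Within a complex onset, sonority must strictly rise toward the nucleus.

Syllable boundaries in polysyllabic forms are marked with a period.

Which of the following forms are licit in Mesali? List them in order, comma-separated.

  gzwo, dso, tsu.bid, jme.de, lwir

dso

gzwo — violates constraint 5: syllable 1 onset /gzw/ has 3 consonants (> 2) → illicit
dso — σ1 onset /ds/ (1→2 rises), coda /∅/ ok → licit
tsu.bid — violates constraint 3: syllable 2 coda /d/ has 1 consonant (> 0) → illicit
jme.de — violates constraint 6: syllable 1 onset /jm/: /j/ (glide, 5) → /m/ (nasal, 3) does not rise → illicit
lwir — violates constraint 3: syllable 1 coda /r/ has 1 consonant (> 0) → illicit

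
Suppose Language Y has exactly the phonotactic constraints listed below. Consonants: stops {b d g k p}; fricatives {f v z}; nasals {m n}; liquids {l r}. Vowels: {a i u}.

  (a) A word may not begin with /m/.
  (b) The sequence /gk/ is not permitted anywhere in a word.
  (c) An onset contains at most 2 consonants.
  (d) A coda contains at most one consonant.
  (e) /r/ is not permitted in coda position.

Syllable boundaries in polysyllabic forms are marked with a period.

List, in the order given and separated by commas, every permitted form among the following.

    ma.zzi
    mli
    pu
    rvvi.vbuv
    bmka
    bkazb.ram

ma.zzi — violates constraint (a): word begins with /m/ → not permitted
mli — violates constraint (a): word begins with /m/ → not permitted
pu — σ1 onset /p/, coda /∅/ ok → permitted
rvvi.vbuv — violates constraint (c): syllable 1 onset /rvv/ has 3 consonants (> 2) → not permitted
bmka — violates constraint (c): syllable 1 onset /bmk/ has 3 consonants (> 2) → not permitted
bkazb.ram — violates constraint (d): syllable 1 coda /zb/ has 2 consonants (> 1) → not permitted

pu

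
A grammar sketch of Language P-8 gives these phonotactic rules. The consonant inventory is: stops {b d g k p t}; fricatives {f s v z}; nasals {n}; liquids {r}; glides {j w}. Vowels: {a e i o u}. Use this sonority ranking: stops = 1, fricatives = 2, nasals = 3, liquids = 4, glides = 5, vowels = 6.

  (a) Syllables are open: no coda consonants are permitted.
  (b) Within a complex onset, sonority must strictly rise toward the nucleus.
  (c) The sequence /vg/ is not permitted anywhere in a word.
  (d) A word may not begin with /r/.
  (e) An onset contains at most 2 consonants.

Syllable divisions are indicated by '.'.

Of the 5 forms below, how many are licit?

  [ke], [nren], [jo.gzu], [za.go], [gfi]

4

[ke] — σ1 onset /k/, coda /∅/ ok → licit
[nren] — violates constraint (a): syllable 1 coda /n/ has 1 consonant (> 0) → illicit
[jo.gzu] — σ1 onset /j/, coda /∅/ ok; σ2 onset /gz/ (1→2 rises), coda /∅/ ok → licit
[za.go] — σ1 onset /z/, coda /∅/ ok; σ2 onset /g/, coda /∅/ ok → licit
[gfi] — σ1 onset /gf/ (1→2 rises), coda /∅/ ok → licit
Licit: [ke], [jo.gzu], [za.go], [gfi] → 4.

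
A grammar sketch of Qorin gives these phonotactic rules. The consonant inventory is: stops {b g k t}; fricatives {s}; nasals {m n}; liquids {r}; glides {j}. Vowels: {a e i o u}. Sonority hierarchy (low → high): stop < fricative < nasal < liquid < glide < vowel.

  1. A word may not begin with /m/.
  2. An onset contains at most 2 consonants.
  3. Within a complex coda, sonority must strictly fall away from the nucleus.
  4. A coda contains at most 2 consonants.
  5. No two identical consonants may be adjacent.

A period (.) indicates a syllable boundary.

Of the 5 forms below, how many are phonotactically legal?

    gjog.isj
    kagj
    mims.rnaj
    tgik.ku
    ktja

gjog.isj — violates constraint 3: syllable 2 coda /sj/: /s/ (fricative, 2) → /j/ (glide, 5) does not fall → phonotactically illegal
kagj — violates constraint 3: syllable 1 coda /gj/: /g/ (stop, 1) → /j/ (glide, 5) does not fall → phonotactically illegal
mims.rnaj — violates constraint 1: word begins with /m/ → phonotactically illegal
tgik.ku — violates constraint 5: adjacent identical consonants /kk/ → phonotactically illegal
ktja — violates constraint 2: syllable 1 onset /ktj/ has 3 consonants (> 2) → phonotactically illegal
No form is phonotactically legal → 0.

0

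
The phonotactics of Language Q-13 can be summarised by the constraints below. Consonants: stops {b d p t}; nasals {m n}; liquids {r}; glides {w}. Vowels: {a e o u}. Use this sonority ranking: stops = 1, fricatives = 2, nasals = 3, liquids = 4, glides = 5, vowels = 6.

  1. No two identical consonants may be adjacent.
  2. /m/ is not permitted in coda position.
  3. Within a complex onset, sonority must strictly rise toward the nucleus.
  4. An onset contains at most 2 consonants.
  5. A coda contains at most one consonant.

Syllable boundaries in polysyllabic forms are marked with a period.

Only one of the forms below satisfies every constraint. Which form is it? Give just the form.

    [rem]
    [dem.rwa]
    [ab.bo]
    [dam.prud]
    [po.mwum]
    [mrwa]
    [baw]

[baw]

[rem] — violates constraint 2: syllable 1 coda contains /m/ → phonotactically illegal
[dem.rwa] — violates constraint 2: syllable 1 coda contains /m/ → phonotactically illegal
[ab.bo] — violates constraint 1: adjacent identical consonants /bb/ → phonotactically illegal
[dam.prud] — violates constraint 2: syllable 1 coda contains /m/ → phonotactically illegal
[po.mwum] — violates constraint 2: syllable 2 coda contains /m/ → phonotactically illegal
[mrwa] — violates constraint 4: syllable 1 onset /mrw/ has 3 consonants (> 2) → phonotactically illegal
[baw] — σ1 onset /b/, coda /w/ ok → phonotactically legal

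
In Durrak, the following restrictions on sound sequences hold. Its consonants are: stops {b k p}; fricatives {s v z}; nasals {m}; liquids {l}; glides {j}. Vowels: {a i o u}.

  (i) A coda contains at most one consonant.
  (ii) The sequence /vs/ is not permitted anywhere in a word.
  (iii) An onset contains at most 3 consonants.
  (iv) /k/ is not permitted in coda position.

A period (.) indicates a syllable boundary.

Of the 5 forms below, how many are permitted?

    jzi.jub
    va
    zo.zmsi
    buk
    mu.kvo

jzi.jub — σ1 onset /jz/ (2C), coda /∅/ ok; σ2 onset /j/, coda /b/ ok → permitted
va — σ1 onset /v/, coda /∅/ ok → permitted
zo.zmsi — σ1 onset /z/, coda /∅/ ok; σ2 onset /zms/ (3C), coda /∅/ ok → permitted
buk — violates constraint (iv): syllable 1 coda contains /k/ → not permitted
mu.kvo — σ1 onset /m/, coda /∅/ ok; σ2 onset /kv/ (2C), coda /∅/ ok → permitted
Permitted: jzi.jub, va, zo.zmsi, mu.kvo → 4.

4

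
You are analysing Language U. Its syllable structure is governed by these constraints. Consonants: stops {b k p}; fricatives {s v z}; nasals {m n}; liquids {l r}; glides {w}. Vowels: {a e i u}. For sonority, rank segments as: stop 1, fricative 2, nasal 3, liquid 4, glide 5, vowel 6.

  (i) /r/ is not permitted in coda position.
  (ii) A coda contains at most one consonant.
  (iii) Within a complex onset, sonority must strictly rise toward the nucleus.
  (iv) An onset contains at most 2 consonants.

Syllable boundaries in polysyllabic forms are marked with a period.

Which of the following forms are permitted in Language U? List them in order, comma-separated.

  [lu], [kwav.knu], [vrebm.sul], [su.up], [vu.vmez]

[lu] — σ1 onset /l/, coda /∅/ ok → permitted
[kwav.knu] — σ1 onset /kw/ (1→5 rises), coda /v/ ok; σ2 onset /kn/ (1→3 rises), coda /∅/ ok → permitted
[vrebm.sul] — violates constraint (ii): syllable 1 coda /bm/ has 2 consonants (> 1) → not permitted
[su.up] — σ1 onset /s/, coda /∅/ ok; σ2 onset /∅/, coda /p/ ok → permitted
[vu.vmez] — σ1 onset /v/, coda /∅/ ok; σ2 onset /vm/ (2→3 rises), coda /z/ ok → permitted

[lu], [kwav.knu], [su.up], [vu.vmez]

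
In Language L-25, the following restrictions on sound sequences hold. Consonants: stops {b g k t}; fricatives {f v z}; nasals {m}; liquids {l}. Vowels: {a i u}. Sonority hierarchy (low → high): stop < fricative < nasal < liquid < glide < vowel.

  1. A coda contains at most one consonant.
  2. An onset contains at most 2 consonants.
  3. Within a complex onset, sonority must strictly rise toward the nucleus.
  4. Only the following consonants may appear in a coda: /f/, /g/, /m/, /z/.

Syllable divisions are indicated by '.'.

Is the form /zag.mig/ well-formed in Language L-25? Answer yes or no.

yes

/zag.mig/ — σ1 onset /z/, coda /g/ ok; σ2 onset /m/, coda /g/ ok → well-formed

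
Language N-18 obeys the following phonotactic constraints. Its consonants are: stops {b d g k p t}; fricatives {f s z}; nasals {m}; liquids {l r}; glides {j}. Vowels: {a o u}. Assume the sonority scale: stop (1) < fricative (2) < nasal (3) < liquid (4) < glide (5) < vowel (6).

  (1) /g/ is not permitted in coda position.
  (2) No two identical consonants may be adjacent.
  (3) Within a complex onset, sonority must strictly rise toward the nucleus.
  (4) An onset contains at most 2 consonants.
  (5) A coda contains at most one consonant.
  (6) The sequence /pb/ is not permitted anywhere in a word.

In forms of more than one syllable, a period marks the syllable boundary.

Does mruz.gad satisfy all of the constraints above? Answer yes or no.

yes

mruz.gad — σ1 onset /mr/ (3→4 rises), coda /z/ ok; σ2 onset /g/, coda /d/ ok → well-formed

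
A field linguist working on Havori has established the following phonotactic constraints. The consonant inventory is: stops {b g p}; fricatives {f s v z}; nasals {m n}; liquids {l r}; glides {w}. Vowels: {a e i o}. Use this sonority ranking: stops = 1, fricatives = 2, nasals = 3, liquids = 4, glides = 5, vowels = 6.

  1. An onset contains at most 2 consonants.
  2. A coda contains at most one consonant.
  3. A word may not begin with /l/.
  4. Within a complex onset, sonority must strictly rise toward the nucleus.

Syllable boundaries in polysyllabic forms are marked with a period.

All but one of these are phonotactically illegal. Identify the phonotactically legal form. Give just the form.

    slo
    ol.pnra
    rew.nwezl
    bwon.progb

slo — σ1 onset /sl/ (2→4 rises), coda /∅/ ok → phonotactically legal
ol.pnra — violates constraint 1: syllable 2 onset /pnr/ has 3 consonants (> 2) → phonotactically illegal
rew.nwezl — violates constraint 2: syllable 2 coda /zl/ has 2 consonants (> 1) → phonotactically illegal
bwon.progb — violates constraint 2: syllable 2 coda /gb/ has 2 consonants (> 1) → phonotactically illegal

slo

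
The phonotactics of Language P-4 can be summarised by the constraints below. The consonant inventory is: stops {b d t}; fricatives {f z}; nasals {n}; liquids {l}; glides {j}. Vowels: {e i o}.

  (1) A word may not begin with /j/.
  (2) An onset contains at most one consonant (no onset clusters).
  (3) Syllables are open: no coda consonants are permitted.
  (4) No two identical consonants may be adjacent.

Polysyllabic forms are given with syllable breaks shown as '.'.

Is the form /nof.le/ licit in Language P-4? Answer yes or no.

/nof.le/ — violates constraint 3: syllable 1 coda /f/ has 1 consonant (> 0) → illicit

no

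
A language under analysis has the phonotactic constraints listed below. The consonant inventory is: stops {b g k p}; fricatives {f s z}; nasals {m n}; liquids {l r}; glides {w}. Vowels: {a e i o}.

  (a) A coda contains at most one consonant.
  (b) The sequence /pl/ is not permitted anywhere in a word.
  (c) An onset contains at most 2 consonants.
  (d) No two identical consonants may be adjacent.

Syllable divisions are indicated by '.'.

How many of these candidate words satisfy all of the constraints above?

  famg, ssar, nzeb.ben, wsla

0

famg — violates constraint (a): syllable 1 coda /mg/ has 2 consonants (> 1) → not permitted
ssar — violates constraint (d): adjacent identical consonants /ss/ → not permitted
nzeb.ben — violates constraint (d): adjacent identical consonants /bb/ → not permitted
wsla — violates constraint (c): syllable 1 onset /wsl/ has 3 consonants (> 2) → not permitted
No form is permitted → 0.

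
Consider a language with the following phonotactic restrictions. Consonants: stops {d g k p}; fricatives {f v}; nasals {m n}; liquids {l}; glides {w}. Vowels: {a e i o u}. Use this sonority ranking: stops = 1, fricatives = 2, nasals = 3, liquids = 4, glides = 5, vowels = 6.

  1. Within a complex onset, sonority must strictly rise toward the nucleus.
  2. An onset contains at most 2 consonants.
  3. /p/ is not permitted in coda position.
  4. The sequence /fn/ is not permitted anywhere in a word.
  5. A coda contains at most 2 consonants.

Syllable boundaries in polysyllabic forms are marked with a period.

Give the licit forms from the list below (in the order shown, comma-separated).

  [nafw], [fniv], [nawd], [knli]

[nafw] — σ1 onset /n/, coda /fw/ (2C) ok → licit
[fniv] — violates constraint 4: contains banned sequence /fn/ → illicit
[nawd] — σ1 onset /n/, coda /wd/ (2C) ok → licit
[knli] — violates constraint 2: syllable 1 onset /knl/ has 3 consonants (> 2) → illicit

[nafw], [nawd]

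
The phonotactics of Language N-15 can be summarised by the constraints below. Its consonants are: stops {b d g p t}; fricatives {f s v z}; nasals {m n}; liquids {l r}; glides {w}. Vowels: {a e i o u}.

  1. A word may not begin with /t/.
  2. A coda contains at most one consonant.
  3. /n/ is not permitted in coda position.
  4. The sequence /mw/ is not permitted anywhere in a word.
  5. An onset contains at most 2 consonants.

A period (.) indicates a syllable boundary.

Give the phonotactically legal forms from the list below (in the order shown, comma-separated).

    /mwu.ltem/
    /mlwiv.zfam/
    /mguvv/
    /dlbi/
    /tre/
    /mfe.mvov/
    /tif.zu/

/mfe.mvov/

/mwu.ltem/ — violates constraint 4: contains banned sequence /mw/ → phonotactically illegal
/mlwiv.zfam/ — violates constraint 5: syllable 1 onset /mlw/ has 3 consonants (> 2) → phonotactically illegal
/mguvv/ — violates constraint 2: syllable 1 coda /vv/ has 2 consonants (> 1) → phonotactically illegal
/dlbi/ — violates constraint 5: syllable 1 onset /dlb/ has 3 consonants (> 2) → phonotactically illegal
/tre/ — violates constraint 1: word begins with /t/ → phonotactically illegal
/mfe.mvov/ — σ1 onset /mf/ (2C), coda /∅/ ok; σ2 onset /mv/ (2C), coda /v/ ok → phonotactically legal
/tif.zu/ — violates constraint 1: word begins with /t/ → phonotactically illegal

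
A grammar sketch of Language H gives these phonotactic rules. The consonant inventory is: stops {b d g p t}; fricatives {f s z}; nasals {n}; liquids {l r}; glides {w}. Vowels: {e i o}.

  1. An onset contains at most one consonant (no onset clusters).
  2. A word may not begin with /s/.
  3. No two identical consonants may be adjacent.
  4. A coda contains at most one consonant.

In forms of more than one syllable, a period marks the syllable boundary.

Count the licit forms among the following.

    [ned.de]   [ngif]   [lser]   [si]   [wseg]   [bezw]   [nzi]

[ned.de] — violates constraint 3: adjacent identical consonants /dd/ → illicit
[ngif] — violates constraint 1: syllable 1 onset /ng/ has 2 consonants (> 1) → illicit
[lser] — violates constraint 1: syllable 1 onset /ls/ has 2 consonants (> 1) → illicit
[si] — violates constraint 2: word begins with /s/ → illicit
[wseg] — violates constraint 1: syllable 1 onset /ws/ has 2 consonants (> 1) → illicit
[bezw] — violates constraint 4: syllable 1 coda /zw/ has 2 consonants (> 1) → illicit
[nzi] — violates constraint 1: syllable 1 onset /nz/ has 2 consonants (> 1) → illicit
No form is licit → 0.

0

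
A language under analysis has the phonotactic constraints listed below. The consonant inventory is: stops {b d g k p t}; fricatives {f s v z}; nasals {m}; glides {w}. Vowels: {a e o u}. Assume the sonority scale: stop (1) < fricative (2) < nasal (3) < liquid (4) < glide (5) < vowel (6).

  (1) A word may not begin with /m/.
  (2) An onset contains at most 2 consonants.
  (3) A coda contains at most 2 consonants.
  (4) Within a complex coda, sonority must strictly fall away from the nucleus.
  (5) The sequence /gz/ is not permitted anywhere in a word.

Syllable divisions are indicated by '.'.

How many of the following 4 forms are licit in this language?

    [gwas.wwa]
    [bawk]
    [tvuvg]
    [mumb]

[gwas.wwa] — σ1 onset /gw/ (2C), coda /s/ ok; σ2 onset /ww/ (2C), coda /∅/ ok → licit
[bawk] — σ1 onset /b/, coda /wk/ (5→1 falls) ok → licit
[tvuvg] — σ1 onset /tv/ (2C), coda /vg/ (2→1 falls) ok → licit
[mumb] — violates constraint 1: word begins with /m/ → illicit
Licit: [gwas.wwa], [bawk], [tvuvg] → 3.

3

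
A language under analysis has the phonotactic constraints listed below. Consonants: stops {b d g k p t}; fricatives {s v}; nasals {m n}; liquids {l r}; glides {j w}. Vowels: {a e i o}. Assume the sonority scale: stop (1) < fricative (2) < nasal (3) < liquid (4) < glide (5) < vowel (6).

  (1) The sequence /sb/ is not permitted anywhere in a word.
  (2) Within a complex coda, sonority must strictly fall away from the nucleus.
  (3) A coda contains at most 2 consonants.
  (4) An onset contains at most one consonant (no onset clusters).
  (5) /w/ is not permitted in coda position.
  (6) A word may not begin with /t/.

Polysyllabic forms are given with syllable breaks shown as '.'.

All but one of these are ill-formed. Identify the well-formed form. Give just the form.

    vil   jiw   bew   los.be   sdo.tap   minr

vil

vil — σ1 onset /v/, coda /l/ ok → well-formed
jiw — violates constraint 5: syllable 1 coda contains /w/ → ill-formed
bew — violates constraint 5: syllable 1 coda contains /w/ → ill-formed
los.be — violates constraint 1: contains banned sequence /sb/ → ill-formed
sdo.tap — violates constraint 4: syllable 1 onset /sd/ has 2 consonants (> 1) → ill-formed
minr — violates constraint 2: syllable 1 coda /nr/: /n/ (nasal, 3) → /r/ (liquid, 4) does not fall → ill-formed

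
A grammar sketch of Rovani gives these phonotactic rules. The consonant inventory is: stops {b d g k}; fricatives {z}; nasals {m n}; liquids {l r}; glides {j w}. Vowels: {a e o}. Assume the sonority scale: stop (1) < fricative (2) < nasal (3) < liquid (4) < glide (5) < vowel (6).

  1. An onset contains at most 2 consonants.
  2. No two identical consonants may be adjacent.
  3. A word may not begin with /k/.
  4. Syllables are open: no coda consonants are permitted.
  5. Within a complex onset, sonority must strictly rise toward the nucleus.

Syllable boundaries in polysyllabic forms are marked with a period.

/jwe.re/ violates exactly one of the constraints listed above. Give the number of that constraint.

/jwe.re/: syllable 1 onset /jw/: /j/ (glide, 5) → /w/ (glide, 5) does not rise.
This is a violation of constraint 5: "Within a complex onset, sonority must strictly rise toward the nucleus."
The remaining constraints (1, 2, 3, 4) are satisfied.

5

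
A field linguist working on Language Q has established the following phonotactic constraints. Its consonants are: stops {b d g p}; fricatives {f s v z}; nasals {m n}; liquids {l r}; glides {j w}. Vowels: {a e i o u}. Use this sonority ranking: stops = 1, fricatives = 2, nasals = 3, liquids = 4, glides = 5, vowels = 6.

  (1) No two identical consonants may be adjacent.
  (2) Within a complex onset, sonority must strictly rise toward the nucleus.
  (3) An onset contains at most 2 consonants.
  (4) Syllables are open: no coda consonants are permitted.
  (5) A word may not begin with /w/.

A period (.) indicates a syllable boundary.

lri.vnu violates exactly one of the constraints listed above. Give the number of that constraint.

lri.vnu: syllable 1 onset /lr/: /l/ (liquid, 4) → /r/ (liquid, 4) does not rise.
This is a violation of constraint 2: "Within a complex onset, sonority must strictly rise toward the nucleus."
The remaining constraints (1, 3, 4, 5) are satisfied.

2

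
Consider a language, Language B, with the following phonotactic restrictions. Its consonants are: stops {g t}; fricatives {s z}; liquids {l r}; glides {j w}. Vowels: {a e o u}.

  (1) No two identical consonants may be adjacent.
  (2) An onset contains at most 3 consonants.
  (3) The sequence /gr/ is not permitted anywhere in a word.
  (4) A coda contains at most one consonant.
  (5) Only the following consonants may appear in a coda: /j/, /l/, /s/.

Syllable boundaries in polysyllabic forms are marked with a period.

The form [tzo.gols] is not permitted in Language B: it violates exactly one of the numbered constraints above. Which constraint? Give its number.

4

[tzo.gols]: syllable 2 coda /ls/ has 2 consonants (> 1).
This is a violation of constraint 4: "A coda contains at most one consonant."
The remaining constraints (1, 2, 3, 5) are satisfied.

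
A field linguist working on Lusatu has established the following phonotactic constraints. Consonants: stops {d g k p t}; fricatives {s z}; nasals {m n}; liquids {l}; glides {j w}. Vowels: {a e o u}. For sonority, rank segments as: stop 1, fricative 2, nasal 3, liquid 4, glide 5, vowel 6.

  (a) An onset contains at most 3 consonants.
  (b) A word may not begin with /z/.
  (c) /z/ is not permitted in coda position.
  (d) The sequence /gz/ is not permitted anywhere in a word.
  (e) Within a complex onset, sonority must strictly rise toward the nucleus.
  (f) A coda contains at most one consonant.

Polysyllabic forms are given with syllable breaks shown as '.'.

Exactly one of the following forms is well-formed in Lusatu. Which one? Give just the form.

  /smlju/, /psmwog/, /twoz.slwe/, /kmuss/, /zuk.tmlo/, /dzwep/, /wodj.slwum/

/smlju/ — violates constraint (a): syllable 1 onset /smlj/ has 4 consonants (> 3) → ill-formed
/psmwog/ — violates constraint (a): syllable 1 onset /psmw/ has 4 consonants (> 3) → ill-formed
/twoz.slwe/ — violates constraint (c): syllable 1 coda contains /z/ → ill-formed
/kmuss/ — violates constraint (f): syllable 1 coda /ss/ has 2 consonants (> 1) → ill-formed
/zuk.tmlo/ — violates constraint (b): word begins with /z/ → ill-formed
/dzwep/ — σ1 onset /dzw/ (1→2→5 rises), coda /p/ ok → well-formed
/wodj.slwum/ — violates constraint (f): syllable 1 coda /dj/ has 2 consonants (> 1) → ill-formed

/dzwep/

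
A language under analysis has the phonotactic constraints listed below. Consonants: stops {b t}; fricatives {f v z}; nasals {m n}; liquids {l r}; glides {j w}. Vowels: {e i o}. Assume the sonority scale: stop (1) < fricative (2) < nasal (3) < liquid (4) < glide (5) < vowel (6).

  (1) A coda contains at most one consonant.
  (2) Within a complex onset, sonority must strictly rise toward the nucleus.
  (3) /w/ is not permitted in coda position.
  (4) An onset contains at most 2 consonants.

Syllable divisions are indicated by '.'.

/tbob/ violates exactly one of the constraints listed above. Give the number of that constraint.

2

/tbob/: syllable 1 onset /tb/: /t/ (stop, 1) → /b/ (stop, 1) does not rise.
This is a violation of constraint 2: "Within a complex onset, sonority must strictly rise toward the nucleus."
The remaining constraints (1, 3, 4) are satisfied.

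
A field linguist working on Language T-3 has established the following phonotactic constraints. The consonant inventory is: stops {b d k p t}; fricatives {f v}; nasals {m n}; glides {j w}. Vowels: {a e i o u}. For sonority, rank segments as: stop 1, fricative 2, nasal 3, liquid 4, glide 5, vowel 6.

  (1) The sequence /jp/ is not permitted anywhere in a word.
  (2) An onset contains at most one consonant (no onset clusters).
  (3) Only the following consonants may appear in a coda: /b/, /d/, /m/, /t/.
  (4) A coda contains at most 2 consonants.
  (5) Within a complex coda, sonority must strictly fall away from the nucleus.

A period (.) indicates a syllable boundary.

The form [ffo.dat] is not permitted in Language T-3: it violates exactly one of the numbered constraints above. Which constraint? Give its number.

[ffo.dat]: syllable 1 onset /ff/ has 2 consonants (> 1).
This is a violation of constraint 2: "An onset contains at most one consonant (no onset clusters)."
The remaining constraints (1, 3, 4, 5) are satisfied.

2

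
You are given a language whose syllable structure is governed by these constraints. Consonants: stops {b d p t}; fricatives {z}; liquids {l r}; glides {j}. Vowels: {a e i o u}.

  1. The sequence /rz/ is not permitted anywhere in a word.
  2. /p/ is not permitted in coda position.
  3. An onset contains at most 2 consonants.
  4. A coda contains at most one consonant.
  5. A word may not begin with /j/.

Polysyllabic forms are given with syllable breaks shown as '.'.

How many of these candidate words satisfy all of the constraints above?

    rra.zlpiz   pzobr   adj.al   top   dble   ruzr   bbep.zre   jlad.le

0

rra.zlpiz — violates constraint 3: syllable 2 onset /zlp/ has 3 consonants (> 2) → illicit
pzobr — violates constraint 4: syllable 1 coda /br/ has 2 consonants (> 1) → illicit
adj.al — violates constraint 4: syllable 1 coda /dj/ has 2 consonants (> 1) → illicit
top — violates constraint 2: syllable 1 coda contains /p/ → illicit
dble — violates constraint 3: syllable 1 onset /dbl/ has 3 consonants (> 2) → illicit
ruzr — violates constraint 4: syllable 1 coda /zr/ has 2 consonants (> 1) → illicit
bbep.zre — violates constraint 2: syllable 1 coda contains /p/ → illicit
jlad.le — violates constraint 5: word begins with /j/ → illicit
No form is licit → 0.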